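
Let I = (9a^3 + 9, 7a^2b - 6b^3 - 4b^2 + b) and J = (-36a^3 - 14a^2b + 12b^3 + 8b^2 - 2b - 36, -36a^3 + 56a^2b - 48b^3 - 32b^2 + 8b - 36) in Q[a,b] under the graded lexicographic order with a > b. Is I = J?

Equality of ideals is decidable: compute both reduced Gröbner bases (unique for the ordering) and check whether they agree.
Buchberger on the first generating set:
f_1 = 9a^3 + 9, LT = a^3.
f_2 = 7a^2b - 6b^3 - 4b^2 + b, LT = a^2b.

S(f_1,f_2): lcm = a^3b. S = 6/7ab^3 + 4/7ab^2 - 1/7ab + b.
  reduce S modulo (f_1, f_2):
  remainder 6/7ab^3 + 4/7ab^2 - 1/7ab + b ≠ 0; add g_3 = 6/7ab^3 + 4/7ab^2 - 1/7ab + b to the basis.

S(f_2,g_3): lcm = a^2b^3. S = -6/7b^5 - 2/3a^2b^2 - 4/7b^4 + 1/6a^2b + 1/7b^3 - 7/6ab.
  reduce S modulo (f_1, f_2, g_3):
  remainder -6/7b^5 - 8/7b^4 - 2/21b^3 - 7/6ab + 4/21b^2 - 1/42b ≠ 0; add g_4 = -6/7b^5 - 8/7b^4 - 2/21b^3 - 7/6ab + 4/21b^2 - 1/42b to the basis.

The other S-polynomials (S(f_1,g_3), S(f_1,g_4), S(f_2,g_4), S(g_3,g_4)) all reduce to 0 modulo the current basis, so we have a Gröbner basis.
Inter-reduce: drop elements whose leading term is divisible by another's, tail-reduce, and make monic.
Reduced Gröbner basis: {b^5 + 4/3b^4 + 1/9b^3 + 49/36ab - 2/9b^2 + 1/36b, ab^3 + 2/3ab^2 - 1/6ab + 7/6b, a^3 + 1, a^2b - 6/7b^3 - 4/7b^2 + 1/7b}.

Buchberger on the second generating set:
h_1 = -36a^3 - 14a^2b + 12b^3 + 8b^2 - 2b - 36, LT = a^3.
h_2 = -36a^3 + 56a^2b - 48b^3 - 32b^2 + 8b - 36, LT = a^3.

S(h_1,h_2): lcm = a^3. S = 35/18a^2b - 5/3b^3 - 10/9b^2 + 5/18b.
  reduce S modulo (h_1, h_2):
  remainder 35/18a^2b - 5/3b^3 - 10/9b^2 + 5/18b ≠ 0; add k_3 = 35/18a^2b - 5/3b^3 - 10/9b^2 + 5/18b to the basis.

S(h_1,k_3): lcm = a^3b. S = 7/18a^2b^2 + 6/7ab^3 - 1/3b^4 + 4/7ab^2 - 2/9b^3 - 1/7ab + 1/18b^2 + b.
  reduce S modulo (h_1, h_2, k_3):
  remainder 6/7ab^3 + 4/7ab^2 - 1/7ab + b ≠ 0; add k_4 = 6/7ab^3 + 4/7ab^2 - 1/7ab + b to the basis.

S(k_3,k_4): lcm = a^2b^3. S = -6/7b^5 - 2/3a^2b^2 - 4/7b^4 + 1/6a^2b + 1/7b^3 - 7/6ab.
  reduce S modulo (h_1, h_2, k_3, k_4):
  remainder -6/7b^5 - 8/7b^4 - 2/21b^3 - 7/6ab + 4/21b^2 - 1/42b ≠ 0; add k_5 = -6/7b^5 - 8/7b^4 - 2/21b^3 - 7/6ab + 4/21b^2 - 1/42b to the basis.

The other S-polynomials (S(h_2,k_3), S(h_1,k_4), S(h_2,k_4), S(h_1,k_5), S(h_2,k_5), S(k_3,k_5), S(k_4,k_5)) all reduce to 0 modulo the current basis, so we have a Gröbner basis.
Inter-reduce: drop elements whose leading term is divisible by another's, tail-reduce, and make monic.
Reduced Gröbner basis: {b^5 + 4/3b^4 + 1/9b^3 + 49/36ab - 2/9b^2 + 1/36b, ab^3 + 2/3ab^2 - 1/6ab + 7/6b, a^3 + 1, a^2b - 6/7b^3 - 4/7b^2 + 1/7b}.

These coincide, so the ideals are equal.

Yes, the ideals are equal.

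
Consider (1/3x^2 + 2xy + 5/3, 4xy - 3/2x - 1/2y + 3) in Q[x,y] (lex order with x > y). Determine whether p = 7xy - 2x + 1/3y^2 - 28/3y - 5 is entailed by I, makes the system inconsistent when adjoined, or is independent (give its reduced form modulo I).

Adjoining 7xy - 2x + 1/3y^2 - 28/3y - 5 makes the ideal the whole ring: the system is inconsistent.

First compute the reduced Gröbner basis of I by Buchberger's algorithm.
f_1 = 1/3x^2 + 2xy + 5/3, LT = x^2.
f_2 = 4xy - 3/2x - 1/2y + 3, LT = xy.

S(f_1,f_2): lcm = x^2y. S = 3/8x^2 + 6xy^2 + 1/8xy - 3/4x + 5y.
  reduce S modulo (f_1, f_2):
  remainder -45/64x + 3/4y^2 + 33/64y - 63/32 ≠ 0; add h_3 = -45/64x + 3/4y^2 + 33/64y - 63/32 to the basis.

S(f_2,h_3): lcm = xy. S = -3/8x + 16/15y^3 + 11/15y^2 - 117/40y + 3/4.
  reduce S modulo (f_1, f_2, h_3):
  remainder 16/15y^3 + 1/3y^2 - 16/5y + 9/5 ≠ 0; add h_4 = 16/15y^3 + 1/3y^2 - 16/5y + 9/5 to the basis.

The other S-polynomials (S(f_1,h_3), S(f_1,h_4), S(f_2,h_4), S(h_3,h_4)) all reduce to 0 modulo the current basis, so we have a Gröbner basis.
Inter-reduce: drop elements whose leading term is divisible by another's, tail-reduce, and make monic.
Reduced Gröbner basis: {x - 16/15y^2 - 11/15y + 14/5, y^3 + 5/16y^2 - 3y + 27/16}.
Label its elements g_1 = x - 16/15y^2 - 11/15y + 14/5, g_2 = y^3 + 5/16y^2 - 3y + 27/16.

Reduce p = 7xy - 2x + 1/3y^2 - 28/3y - 5 modulo G:
  leading term xy: subtract (7y)·g_1 from 7xy - 2x + 1/3y^2 - 28/3y - 5 → -2x + 112/15y^3 + 82/15y^2 - 434/15y - 5
  leading term x: subtract (-2)·g_1 from -2x + 112/15y^3 + 82/15y^2 - 434/15y - 5 → 112/15y^3 + 10/3y^2 - 152/5y + 3/5
  leading term y^3: subtract (112/15)·g_2 from 112/15y^3 + 10/3y^2 - 152/5y + 3/5 → y^2 - 8y - 12
  leading term y^2: no divisor's leading term divides it; move y^2 to the remainder.
  leading term y: no divisor's leading term divides it; move -8y to the remainder.
  leading term 1: no divisor's leading term divides it; move -12 to the remainder.
  normal form = y^2 - 8y - 12.
The normal form is nonzero, so p ∉ I. Since p minus its normal form lies in I, I + (p) = I + (r) where r = y^2 - 8y - 12; decide whether this ideal is the whole ring.
Run Buchberger on G together with r (pairs among the g_i already reduce to 0 since G is a Gröbner basis):
g_1 = x - 16/15y^2 - 11/15y + 14/5, LT = x.
g_2 = y^3 + 5/16y^2 - 3y + 27/16, LT = y^3.
r = y^2 - 8y - 12, LT = y^2.

S(g_2,r): lcm = y^3. S = 133/16y^2 + 9y + 27/16.
  reduce S modulo (g_1, g_2, r):
  remainder 151/2y + 1623/16 ≠ 0; add m_4 = 151/2y + 1623/16 to the basis.

S(g_2,m_4): lcm = y^3. S = -2491/2416y^2 - 3y + 27/16.
  reduce S modulo (g_1, g_2, r, m_4):
  remainder 807633/182408 ≠ 0; add m_5 = 807633/182408 to the basis.

The other S-polynomials (S(g_1,g_2), S(g_1,r), S(g_1,m_4), S(r,m_4), S(g_1,m_5), S(g_2,m_5), S(r,m_5), S(m_4,m_5)) all reduce to 0 modulo the current basis, so we have a Gröbner basis.
Inter-reduce: drop elements whose leading term is divisible by another's, tail-reduce, and make monic.
Reduced Gröbner basis: {1}.
The reduced Gröbner basis of I + (p) is {1}: the ideal is the whole ring, so the enlarged system has no common solution — adjoining p is inconsistent.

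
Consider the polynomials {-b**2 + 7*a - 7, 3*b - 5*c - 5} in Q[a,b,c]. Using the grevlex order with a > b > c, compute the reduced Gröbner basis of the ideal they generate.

f_1 = -b**2 + 7*a - 7, LT = b**2.
f_2 = 3*b - 5*c - 5, LT = b.

S(f_1,f_2): lcm = b**2. S = 5/3*b*c - 7*a + 5/3*b + 7.
  leading term b*c: subtract (5/9*c)·f_2 from 5/3*b*c - 7*a + 5/3*b + 7 → 25/9*c**2 - 7*a + 5/3*b + 25/9*c + 7
  leading term c**2: no divisor's leading term divides it; move 25/9*c**2 to the remainder.
  leading term a: no divisor's leading term divides it; move -7*a to the remainder.
  leading term b: subtract (5/9)·f_2 from 5/3*b + 25/9*c + 7 → 50/9*c + 88/9
  leading term c: no divisor's leading term divides it; move 50/9*c to the remainder.
  leading term 1: no divisor's leading term divides it; move 88/9 to the remainder.
  remainder 25/9*c**2 - 7*a + 50/9*c + 88/9 ≠ 0; add g_3 = 25/9*c**2 - 7*a + 50/9*c + 88/9 to the basis.

The other S-polynomials (S(f_1,g_3), S(f_2,g_3)) all reduce to 0 modulo the current basis, so we have a Gröbner basis.
Inter-reduce: drop elements whose leading term is divisible by another's, tail-reduce, and make monic.

G = {c**2 - 63/25*a + 2*c + 88/25, b - 5/3*c - 5/3}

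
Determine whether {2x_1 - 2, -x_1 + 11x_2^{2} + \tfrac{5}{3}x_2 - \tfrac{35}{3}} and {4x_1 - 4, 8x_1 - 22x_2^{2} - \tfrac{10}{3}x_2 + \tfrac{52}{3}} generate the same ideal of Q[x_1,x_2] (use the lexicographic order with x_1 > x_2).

Since reduced Gröbner bases are canonical representatives of ideals under a given ordering, it suffices to compute and compare them.
Buchberger on the first generating set:
f_1 = 2x_1 - 2, LT = x_1.
f_2 = -x_1 + 11x_2^{2} + \tfrac{5}{3}x_2 - \tfrac{35}{3}, LT = x_1.

S(f_1,f_2): lcm = x_1. S = 11x_2^{2} + \tfrac{5}{3}x_2 - \tfrac{38}{3}.
  leading term x_2^{2}: no divisor's leading term divides it; move 11x_2^{2} to the remainder.
  leading term x_2: no divisor's leading term divides it; move \tfrac{5}{3}x_2 to the remainder.
  leading term 1: no divisor's leading term divides it; move -\tfrac{38}{3} to the remainder.
  remainder 11x_2^{2} + \tfrac{5}{3}x_2 - \tfrac{38}{3} ≠ 0; add g_3 = 11x_2^{2} + \tfrac{5}{3}x_2 - \tfrac{38}{3} to the basis.

The other S-polynomials (S(f_1,g_3), S(f_2,g_3)) all reduce to 0 modulo the current basis, so we have a Gröbner basis.
Inter-reduce: drop elements whose leading term is divisible by another's, tail-reduce, and make monic.
Reduced Gröbner basis: {x_1 - 1, x_2^{2} + \tfrac{5}{33}x_2 - \tfrac{38}{33}}.

Buchberger on the second generating set:
h_1 = 4x_1 - 4, LT = x_1.
h_2 = 8x_1 - 22x_2^{2} - \tfrac{10}{3}x_2 + \tfrac{52}{3}, LT = x_1.

S(h_1,h_2): lcm = x_1. S = \tfrac{11}{4}x_2^{2} + \tfrac{5}{12}x_2 - \tfrac{19}{6}.
  leading term x_2^{2}: no divisor's leading term divides it; move \tfrac{11}{4}x_2^{2} to the remainder.
  leading term x_2: no divisor's leading term divides it; move \tfrac{5}{12}x_2 to the remainder.
  leading term 1: no divisor's leading term divides it; move -\tfrac{19}{6} to the remainder.
  remainder \tfrac{11}{4}x_2^{2} + \tfrac{5}{12}x_2 - \tfrac{19}{6} ≠ 0; add k_3 = \tfrac{11}{4}x_2^{2} + \tfrac{5}{12}x_2 - \tfrac{19}{6} to the basis.

The other S-polynomials (S(h_1,k_3), S(h_2,k_3)) all reduce to 0 modulo the current basis, so we have a Gröbner basis.
Inter-reduce: drop elements whose leading term is divisible by another's, tail-reduce, and make monic.
Reduced Gröbner basis: {x_1 - 1, x_2^{2} + \tfrac{5}{33}x_2 - \tfrac{38}{33}}.

Same reduced basis, so the two generating sets span the same ideal.

Yes, the ideals are equal.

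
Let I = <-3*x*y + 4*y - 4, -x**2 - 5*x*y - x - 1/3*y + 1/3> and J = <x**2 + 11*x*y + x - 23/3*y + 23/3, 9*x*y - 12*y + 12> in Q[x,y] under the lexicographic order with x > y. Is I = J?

Yes, the ideals are equal.

Since reduced Gröbner bases are canonical representatives of ideals under a given ordering, it suffices to compute and compare them.
Buchberger on the first generating set:
f_1 = -3*x*y + 4*y - 4, LT = x*y.
f_2 = -x**2 - 5*x*y - x - 1/3*y + 1/3, LT = x**2.

S(f_1,f_2): lcm = x**2*y. S = -5*x*y**2 - 7/3*x*y + 4/3*x - 1/3*y**2 + 1/3*y.
  leading term x*y**2: subtract (5/3*y)·f_1 from -5*x*y**2 - 7/3*x*y + 4/3*x - 1/3*y**2 + 1/3*y → -7/3*x*y + 4/3*x - 7*y**2 + 7*y
  leading term x*y: subtract (7/9)·f_1 from -7/3*x*y + 4/3*x - 7*y**2 + 7*y → 4/3*x - 7*y**2 + 35/9*y + 28/9
  leading term x: no divisor's leading term divides it; move 4/3*x to the remainder.
  leading term y**2: no divisor's leading term divides it; move -7*y**2 to the remainder.
  leading term y: no divisor's leading term divides it; move 35/9*y to the remainder.
  leading term 1: no divisor's leading term divides it; move 28/9 to the remainder.
  remainder 4/3*x - 7*y**2 + 35/9*y + 28/9 ≠ 0; add g_3 = 4/3*x - 7*y**2 + 35/9*y + 28/9 to the basis.

S(f_1,g_3): lcm = x*y. S = 21/4*y**3 - 35/12*y**2 - 11/3*y + 4/3.
  leading term y**3: no divisor's leading term divides it; move 21/4*y**3 to the remainder.
  leading term y**2: no divisor's leading term divides it; move -35/12*y**2 to the remainder.
  leading term y: no divisor's leading term divides it; move -11/3*y to the remainder.
  leading term 1: no divisor's leading term divides it; move 4/3 to the remainder.
  remainder 21/4*y**3 - 35/12*y**2 - 11/3*y + 4/3 ≠ 0; add g_4 = 21/4*y**3 - 35/12*y**2 - 11/3*y + 4/3 to the basis.

The other S-polynomials (S(f_2,g_3), S(f_1,g_4), S(f_2,g_4), S(g_3,g_4)) all reduce to 0 modulo the current basis, so we have a Gröbner basis.
Inter-reduce: drop elements whose leading term is divisible by another's, tail-reduce, and make monic.
Reduced Gröbner basis: {x - 21/4*y**2 + 35/12*y + 7/3, y**3 - 5/9*y**2 - 44/63*y + 16/63}.

Buchberger on the second generating set:
h_1 = x**2 + 11*x*y + x - 23/3*y + 23/3, LT = x**2.
h_2 = 9*x*y - 12*y + 12, LT = x*y.

S(h_1,h_2): lcm = x**2*y. S = 11*x*y**2 + 7/3*x*y - 4/3*x - 23/3*y**2 + 23/3*y.
  leading term x*y**2: subtract (11/9*y)·h_2 from 11*x*y**2 + 7/3*x*y - 4/3*x - 23/3*y**2 + 23/3*y → 7/3*x*y - 4/3*x + 7*y**2 - 7*y
  leading term x*y: subtract (7/27)·h_2 from 7/3*x*y - 4/3*x + 7*y**2 - 7*y → -4/3*x + 7*y**2 - 35/9*y - 28/9
  leading term x: no divisor's leading term divides it; move -4/3*x to the remainder.
  leading term y**2: no divisor's leading term divides it; move 7*y**2 to the remainder.
  leading term y: no divisor's leading term divides it; move -35/9*y to the remainder.
  leading term 1: no divisor's leading term divides it; move -28/9 to the remainder.
  remainder -4/3*x + 7*y**2 - 35/9*y - 28/9 ≠ 0; add k_3 = -4/3*x + 7*y**2 - 35/9*y - 28/9 to the basis.

S(h_2,k_3): lcm = x*y. S = 21/4*y**3 - 35/12*y**2 - 11/3*y + 4/3.
  leading term y**3: no divisor's leading term divides it; move 21/4*y**3 to the remainder.
  leading term y**2: no divisor's leading term divides it; move -35/12*y**2 to the remainder.
  leading term y: no divisor's leading term divides it; move -11/3*y to the remainder.
  leading term 1: no divisor's leading term divides it; move 4/3 to the remainder.
  remainder 21/4*y**3 - 35/12*y**2 - 11/3*y + 4/3 ≠ 0; add k_4 = 21/4*y**3 - 35/12*y**2 - 11/3*y + 4/3 to the basis.

The other S-polynomials (S(h_1,k_3), S(h_1,k_4), S(h_2,k_4), S(k_3,k_4)) all reduce to 0 modulo the current basis, so we have a Gröbner basis.
Inter-reduce: drop elements whose leading term is divisible by another's, tail-reduce, and make monic.
Reduced Gröbner basis: {x - 21/4*y**2 + 35/12*y + 7/3, y**3 - 5/9*y**2 - 44/63*y + 16/63}.

These coincide, so the ideals are equal.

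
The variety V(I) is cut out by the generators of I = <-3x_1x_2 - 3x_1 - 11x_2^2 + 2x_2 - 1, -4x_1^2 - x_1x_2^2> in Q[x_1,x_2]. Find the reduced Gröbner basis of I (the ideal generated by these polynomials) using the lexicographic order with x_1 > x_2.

G = {x_1 + 11/56x_2^4 - 35/12x_2^3 + 221/56x_2^2 - 37/42x_2 + 13/42, x_2^5 - 457/33x_2^4 + 173/33x_2^3 - 101/33x_2^2 + 16/33x_2 - 4/33}

f_1 = -3x_1x_2 - 3x_1 - 11x_2^2 + 2x_2 - 1, LT = x_1x_2.
f_2 = -4x_1^2 - x_1x_2^2, LT = x_1^2.

S(f_1,f_2): lcm = x_1^2x_2. S = x_1^2 - 1/4x_1x_2^3 + 11/3x_1x_2^2 - 2/3x_1x_2 + 1/3x_1.
  reduce S modulo (f_1, f_2):
  remainder 14/3x_1 + 11/12x_2^4 - 245/18x_2^3 + 221/12x_2^2 - 37/9x_2 + 13/9 ≠ 0; add g_3 = 14/3x_1 + 11/12x_2^4 - 245/18x_2^3 + 221/12x_2^2 - 37/9x_2 + 13/9 to the basis.

S(f_1,g_3): lcm = x_1x_2. S = x_1 - 11/56x_2^5 + 35/12x_2^4 - 221/56x_2^3 + 191/42x_2^2 - 41/42x_2 + 1/3.
  reduce S modulo (f_1, f_2, g_3):
  remainder -11/56x_2^5 + 457/168x_2^4 - 173/168x_2^3 + 101/168x_2^2 - 2/21x_2 + 1/42 ≠ 0; add g_4 = -11/56x_2^5 + 457/168x_2^4 - 173/168x_2^3 + 101/168x_2^2 - 2/21x_2 + 1/42 to the basis.

The other S-polynomials (S(f_2,g_3), S(f_1,g_4), S(f_2,g_4), S(g_3,g_4)) all reduce to 0 modulo the current basis, so we have a Gröbner basis.
Inter-reduce: drop elements whose leading term is divisible by another's, tail-reduce, and make monic.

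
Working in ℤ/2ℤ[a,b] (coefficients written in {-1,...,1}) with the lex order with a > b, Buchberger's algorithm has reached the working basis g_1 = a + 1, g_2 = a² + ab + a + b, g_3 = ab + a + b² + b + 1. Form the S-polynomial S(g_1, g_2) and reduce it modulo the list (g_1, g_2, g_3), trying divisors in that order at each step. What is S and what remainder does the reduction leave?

S(g_1, g_2) = ab + b; remainder on division = 0.

lcm(LM(g_1), LM(g_2)) = a².
S = (lcm/LT(g_1))·g_1 − (lcm/LT(g_2))·g_2 = ab + b.
Reduce S modulo (g_1, g_2, g_3) in that order:
  leading term ab: subtract (b)·g_1 from ab + b → 0
The remainder is 0, so this S-polynomial contributes no new basis element.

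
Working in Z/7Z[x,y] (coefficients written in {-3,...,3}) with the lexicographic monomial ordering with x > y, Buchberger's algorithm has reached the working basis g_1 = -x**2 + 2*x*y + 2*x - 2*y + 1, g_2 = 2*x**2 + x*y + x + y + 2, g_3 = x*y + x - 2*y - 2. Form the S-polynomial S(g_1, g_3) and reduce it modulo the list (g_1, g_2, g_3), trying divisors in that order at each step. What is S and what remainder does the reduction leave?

lcm(LM(g_1), LM(g_3)) = x**2*y.
S = (lcm/LT(g_1))·g_1 − (lcm/LT(g_3))·g_3 = -x**2 - 2*x*y**2 + 2*x + 2*y**2 - y.
Reduce S modulo (g_1, g_2, g_3) in that order:
  leading term x**2: subtract (1)·g_1 from -x**2 - 2*x*y**2 + 2*x + 2*y**2 - y → -2*x*y**2 - 2*x*y + 2*y**2 + y - 1
  leading term x*y**2: subtract (-2*y)·g_3 from -2*x*y**2 - 2*x*y + 2*y**2 + y - 1 → -2*y**2 - 3*y - 1
  leading term y**2: no divisor's leading term divides it; move -2*y**2 to the remainder.
  leading term y: no divisor's leading term divides it; move -3*y to the remainder.
  leading term 1: no divisor's leading term divides it; move -1 to the remainder.
The remainder -2*y**2 - 3*y - 1 is nonzero, so it would be added as the next basis element.

S(g_1, g_3) = -x**2 - 2*x*y**2 + 2*x + 2*y**2 - y; remainder on division = -2*y**2 - 3*y - 1.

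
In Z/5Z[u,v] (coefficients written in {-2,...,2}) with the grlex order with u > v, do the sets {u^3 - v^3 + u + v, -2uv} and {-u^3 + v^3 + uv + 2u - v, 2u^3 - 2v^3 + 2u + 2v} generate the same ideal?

No, the ideals differ.

Two ideals are equal iff their reduced Gröbner bases coincide (the reduced basis is unique for a fixed ordering).
Buchberger on the first generating set:
f_1 = u^3 - v^3 + u + v, LT = u^3.
f_2 = -2uv, LT = uv.

S(f_1,f_2): lcm = u^3v. S = -v^4 + uv + v^2.
  leading term v^4: no divisor's leading term divides it; move -v^4 to the remainder.
  leading term uv: subtract (2)·f_2 from uv + v^2 → v^2
  leading term v^2: no divisor's leading term divides it; move v^2 to the remainder.
  remainder -v^4 + v^2 ≠ 0; add g_3 = -v^4 + v^2 to the basis.

The other S-polynomials (S(f_1,g_3), S(f_2,g_3)) all reduce to 0 modulo the current basis, so we have a Gröbner basis.
Inter-reduce: drop elements whose leading term is divisible by another's, tail-reduce, and make monic.
Reduced Gröbner basis: {v^4 - v^2, u^3 - v^3 + u + v, uv}.

Buchberger on the second generating set:
h_1 = -u^3 + v^3 + uv + 2u - v, LT = u^3.
h_2 = 2u^3 - 2v^3 + 2u + 2v, LT = u^3.

S(h_1,h_2): lcm = u^3. S = -uv + 2u.
  leading term uv: no divisor's leading term divides it; move -uv to the remainder.
  leading term u: no divisor's leading term divides it; move 2u to the remainder.
  remainder -uv + 2u ≠ 0; add k_3 = -uv + 2u to the basis.

S(h_1,k_3): lcm = u^3v. S = -v^4 + 2u^3 - uv^2 - 2uv + v^2.
  leading term v^4: no divisor's leading term divides it; move -v^4 to the remainder.
  leading term u^3: subtract (-2)·h_1 from 2u^3 - uv^2 - 2uv + v^2 → -uv^2 + 2v^3 + v^2 - u - 2v
  leading term uv^2: subtract (v)·k_3 from -uv^2 + 2v^3 + v^2 - u - 2v → 2v^3 - 2uv + v^2 - u - 2v
  leading term v^3: no divisor's leading term divides it; move 2v^3 to the remainder.
  leading term uv: subtract (2)·k_3 from -2uv + v^2 - u - 2v → v^2 - 2v
  leading term v^2: no divisor's leading term divides it; move v^2 to the remainder.
  leading term v: no divisor's leading term divides it; move -2v to the remainder.
  remainder -v^4 + 2v^3 + v^2 - 2v ≠ 0; add k_4 = -v^4 + 2v^3 + v^2 - 2v to the basis.

The other S-polynomials (S(h_2,k_3), S(h_1,k_4), S(h_2,k_4), S(k_3,k_4)) all reduce to 0 modulo the current basis, so we have a Gröbner basis.
Inter-reduce: drop elements whose leading term is divisible by another's, tail-reduce, and make monic.
Reduced Gröbner basis: {v^4 - 2v^3 - v^2 + 2v, u^3 - v^3 + u + v, uv - 2u}.

Since the reduced bases disagree, the two ideals are not the same.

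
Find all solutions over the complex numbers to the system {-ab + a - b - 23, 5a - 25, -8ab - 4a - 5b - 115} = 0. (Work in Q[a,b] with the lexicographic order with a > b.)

Compute a lex Gröbner basis by Buchberger's algorithm.
f_1 = -ab + a - b - 23, LT = ab.
f_2 = 5a - 25, LT = a.
f_3 = -8ab - 4a - 5b - 115, LT = ab.

S(f_1,f_2): lcm = ab. S = -a + 6b + 23.
  reduce S modulo (f_1, f_2, f_3):
  remainder 6b + 18 ≠ 0; add h_4 = 6b + 18 to the basis.

The other S-polynomials (S(f_1,f_3), S(f_2,f_3), S(f_1,h_4), S(f_2,h_4), S(f_3,h_4)) all reduce to 0 modulo the current basis, so we have a Gröbner basis.
Inter-reduce: drop elements whose leading term is divisible by another's, tail-reduce, and make monic.
Reduced Gröbner basis: {a - 5, b + 3}.

The lex basis is triangular: the last element involves only b. Solving b + 3 = 0 gives b ∈ {-3}; substituting each value into the earlier elements determines the remaining variables.
  b = -3: the earlier basis element becomes a - 5 = 0, giving a = 5 — point (5, -3).
A lex Gröbner basis triangularizes the system, enabling back-substitution.

{(5, -3)}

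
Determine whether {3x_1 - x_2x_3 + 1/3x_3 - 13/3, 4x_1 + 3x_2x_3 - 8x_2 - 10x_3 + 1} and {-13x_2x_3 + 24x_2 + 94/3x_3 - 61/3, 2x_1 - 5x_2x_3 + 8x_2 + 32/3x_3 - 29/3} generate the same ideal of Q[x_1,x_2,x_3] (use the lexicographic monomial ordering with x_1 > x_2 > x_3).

For a fixed monomial order, each ideal has a unique reduced Gröbner basis; comparing bases decides equality.
Buchberger on the first generating set:
f_1 = 3x_1 - x_2x_3 + 1/3x_3 - 13/3, LT = x_1.
f_2 = 4x_1 + 3x_2x_3 - 8x_2 - 10x_3 + 1, LT = x_1.

S(f_1,f_2): lcm = x_1. S = -13/12x_2x_3 + 2x_2 + 47/18x_3 - 61/36.
  leading term x_2x_3: no divisor's leading term divides it; move -13/12x_2x_3 to the remainder.
  leading term x_2: no divisor's leading term divides it; move 2x_2 to the remainder.
  leading term x_3: no divisor's leading term divides it; move 47/18x_3 to the remainder.
  leading term 1: no divisor's leading term divides it; move -61/36 to the remainder.
  remainder -13/12x_2x_3 + 2x_2 + 47/18x_3 - 61/36 ≠ 0; add g_3 = -13/12x_2x_3 + 2x_2 + 47/18x_3 - 61/36 to the basis.

S(f_1,g_3): leading monomials are coprime, so the S-polynomial reduces to 0 (Buchberger's first criterion).
S(f_2,g_3): leading monomials are coprime, so the S-polynomial reduces to 0 (Buchberger's first criterion).
Every S-polynomial of the final basis reduces to 0, so we have a Gröbner basis.
Inter-reduce: drop elements whose leading term is divisible by another's, tail-reduce, and make monic.
Reduced Gröbner basis: {x_1 - 8/13x_2 - 9/13x_3 - 12/13, x_2x_3 - 24/13x_2 - 94/39x_3 + 61/39}.

Buchberger on the second generating set:
h_1 = -13x_2x_3 + 24x_2 + 94/3x_3 - 61/3, LT = x_2x_3.
h_2 = 2x_1 - 5x_2x_3 + 8x_2 + 32/3x_3 - 29/3, LT = x_1.

S(h_1,h_2): leading monomials are coprime, so the S-polynomial reduces to 0 (Buchberger's first criterion).
Every S-polynomial of the final basis reduces to 0, so we have a Gröbner basis.
Inter-reduce: drop elements whose leading term is divisible by another's, tail-reduce, and make monic.
Reduced Gröbner basis: {x_1 - 8/13x_2 - 9/13x_3 - 12/13, x_2x_3 - 24/13x_2 - 94/39x_3 + 61/39}.

The two bases agree; hence the ideals are identical.
The choice of monomial ordering does not affect the verdict — as long as both bases are computed under the same ordering, their equality decides ideal equality.

Yes, the ideals are equal.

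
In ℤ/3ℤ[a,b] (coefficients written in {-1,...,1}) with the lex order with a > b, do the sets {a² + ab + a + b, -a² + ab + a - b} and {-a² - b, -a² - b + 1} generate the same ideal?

No, the ideals differ.

Equality of ideals is decidable: compute both reduced Gröbner bases (unique for the ordering) and check whether they agree.
Buchberger on the first generating set:
f_1 = a² + ab + a + b, LT = a².
f_2 = -a² + ab + a - b, LT = a².

S(f_1,f_2): lcm = a². S = -ab - a.
  leading term ab: no divisor's leading term divides it; move -ab to the remainder.
  leading term a: no divisor's leading term divides it; move -a to the remainder.
  remainder -ab - a ≠ 0; add g_3 = -ab - a to the basis.

S(f_1,g_3): lcm = a²b. S = -a² + ab² + ab + b².
  leading term a²: subtract (-1)·f_1 from -a² + ab² + ab + b² → ab² - ab + a + b² + b
  leading term ab²: subtract (-b)·g_3 from ab² - ab + a + b² + b → ab + a + b² + b
  leading term ab: subtract (-1)·g_3 from ab + a + b² + b → b² + b
  leading term b²: no divisor's leading term divides it; move b² to the remainder.
  leading term b: no divisor's leading term divides it; move b to the remainder.
  remainder b² + b ≠ 0; add g_4 = b² + b to the basis.

The other S-polynomials (S(f_2,g_3), S(f_1,g_4), S(f_2,g_4), S(g_3,g_4)) all reduce to 0 modulo the current basis, so we have a Gröbner basis.
Inter-reduce: drop elements whose leading term is divisible by another's, tail-reduce, and make monic.
Reduced Gröbner basis: {a² + b, ab + a, b² + b}.

Buchberger on the second generating set:
h_1 = -a² - b, LT = a².
h_2 = -a² - b + 1, LT = a².

S(h_1,h_2): lcm = a². S = 1.
  leading term 1: no divisor's leading term divides it; move 1 to the remainder.
  remainder 1 ≠ 0; add k_3 = 1 to the basis.

The other S-polynomials (S(h_1,k_3), S(h_2,k_3)) all reduce to 0 modulo the current basis, so we have a Gröbner basis.
Inter-reduce: drop elements whose leading term is divisible by another's, tail-reduce, and make monic.
Reduced Gröbner basis: {1}.

These differ, so the ideals are not equal.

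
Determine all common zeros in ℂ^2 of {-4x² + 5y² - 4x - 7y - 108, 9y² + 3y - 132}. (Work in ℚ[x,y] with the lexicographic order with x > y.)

{(-1, -4), (0, -4), (-1/2 - sqrt(589)*I/6, 11/3), (-1/2 + sqrt(589)*I/6, 11/3)}

Compute a lex Gröbner basis by Buchberger's algorithm.
f_1 = -4x² - 4x + 5y² - 7y - 108, LT = x².
f_2 = 9y² + 3y - 132, LT = y².

The S-polynomials (S(f_1,f_2)) all reduce to 0 modulo the current basis, so we have a Gröbner basis.
Inter-reduce: drop elements whose leading term is divisible by another's, tail-reduce, and make monic.
Reduced Gröbner basis: {x² + x + 13/6y + 26/3, y² + ⅓y - 44/3}.

Elimination: the polynomial y² + ⅓y - 44/3 lies in the elimination ideal for y, so y ∈ {-4, 11/3}. For each such y, the remaining basis elements (now univariate) give the rest of the solution.
  y = -4: the earlier basis element becomes x² + x = 0, giving x = -1, 0 — points (-1, -4), (0, -4).
  y = 11/3: the earlier basis element becomes x² + x + 299/18 = 0, giving x = -1/2 - sqrt(589)*I/6, -1/2 + sqrt(589)*I/6 — points (-1/2 - sqrt(589)*I/6, 11/3), (-1/2 + sqrt(589)*I/6, 11/3).
Check: every point annihilates each of the original generators.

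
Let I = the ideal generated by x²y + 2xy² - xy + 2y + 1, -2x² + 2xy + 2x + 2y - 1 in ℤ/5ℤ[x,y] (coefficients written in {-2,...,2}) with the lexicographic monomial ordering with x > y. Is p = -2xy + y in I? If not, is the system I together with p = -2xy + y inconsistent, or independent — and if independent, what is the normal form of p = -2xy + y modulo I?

First compute the reduced Gröbner basis of I by Buchberger's algorithm.
f_1 = x²y + 2xy² - xy + 2y + 1, LT = x²y.
f_2 = -2x² + 2xy + 2x + 2y - 1, LT = x².

S(f_1,f_2): lcm = x²y. S = -2xy² + y² - y + 1.
  reduce S modulo (f_1, f_2):
  remainder -2xy² + y² - y + 1 ≠ 0; add h_3 = -2xy² + y² - y + 1 to the basis.

S(f_1,h_3): lcm = x²y². S = 2xy³ + 2xy² + 2xy - 2x + 2y² + y.
  reduce S modulo (f_1, f_2, h_3):
  remainder 2xy - 2x + y³ + 2y² + y + 1 ≠ 0; add h_4 = 2xy - 2x + y³ + 2y² + y + 1 to the basis.

S(h_3,h_4): lcm = xy². S = xy + 2y⁴ - y³ - y² + 2.
  reduce S modulo (f_1, f_2, h_3, h_4):
  remainder x + 2y⁴ + y³ - 2y² + 2y - 1 ≠ 0; add h_5 = x + 2y⁴ + y³ - 2y² + 2y - 1 to the basis.

S(f_1,h_5): lcm = x²y. S = -2xy⁵ - xy⁴ + 2xy³ + 2y + 1.
  reduce S modulo (f_1, f_2, h_3, h_4, h_5):
  remainder -y⁵ - 2y⁴ - 2y³ + y² - 2y + 1 ≠ 0; add h_6 = -y⁵ - 2y⁴ - 2y³ + y² - 2y + 1 to the basis.

The other S-polynomials (S(f_2,h_3), S(f_1,h_4), S(f_2,h_4), S(f_2,h_5), S(h_3,h_5), S(h_4,h_5), S(f_1,h_6), S(f_2,h_6), S(h_3,h_6), S(h_4,h_6), S(h_5,h_6)) all reduce to 0 modulo the current basis, so we have a Gröbner basis.
Inter-reduce: drop elements whose leading term is divisible by another's, tail-reduce, and make monic.
Reduced Gröbner basis: {x + 2y⁴ + y³ - 2y² + 2y - 1, y⁵ + 2y⁴ + 2y³ - y² + 2y - 1}.
Label its elements g_1 = x + 2y⁴ + y³ - 2y² + 2y - 1, g_2 = y⁵ + 2y⁴ + 2y³ - y² + 2y - 1.

Reduce p = -2xy + y modulo G:
  leading term xy: subtract (-2y)·g_1 from -2xy + y → -y⁵ + 2y⁴ + y³ - y² - y
  leading term y⁵: subtract (-1)·g_2 from -y⁵ + 2y⁴ + y³ - y² - y → -y⁴ - 2y³ - 2y² + y - 1
  leading term y⁴: no divisor's leading term divides it; move -y⁴ to the remainder.
  leading term y³: no divisor's leading term divides it; move -2y³ to the remainder.
  leading term y²: no divisor's leading term divides it; move -2y² to the remainder.
  leading term y: no divisor's leading term divides it; move y to the remainder.
  leading term 1: no divisor's leading term divides it; move -1 to the remainder.
  normal form = -y⁴ - 2y³ - 2y² + y - 1.
The normal form is nonzero, so p ∉ I. Since p minus its normal form lies in I, I + (p) = I + (r) where r = -y⁴ - 2y³ - 2y² + y - 1; decide whether this ideal is the whole ring.
Run Buchberger on G together with r (pairs among the g_i already reduce to 0 since G is a Gröbner basis):
g_1 = x + 2y⁴ + y³ - 2y² + 2y - 1, LT = x.
g_2 = y⁵ + 2y⁴ + 2y³ - y² + 2y - 1, LT = y⁵.
r = -y⁴ - 2y³ - 2y² + y - 1, LT = y⁴.

S(g_2,r): lcm = y⁵. S = y - 1.
  reduce S modulo (g_1, g_2, r):
  remainder y - 1 ≠ 0; add m_4 = y - 1 to the basis.

The other S-polynomials (S(g_1,g_2), S(g_1,r), S(g_1,m_4), S(g_2,m_4), S(r,m_4)) all reduce to 0 modulo the current basis, so we have a Gröbner basis.
Inter-reduce: drop elements whose leading term is divisible by another's, tail-reduce, and make monic.
Reduced Gröbner basis: {x + 2, y - 1}.
The reduced Gröbner basis of I + (p) is {x + 2, y - 1} ≠ {1}, a proper ideal, so the enlarged system stays consistent: p is independent of I, with normal form -y⁴ - 2y³ - 2y² + y - 1.

-2xy + y is independent of I; its normal form modulo I is -y⁴ - 2y³ - 2y² + y - 1.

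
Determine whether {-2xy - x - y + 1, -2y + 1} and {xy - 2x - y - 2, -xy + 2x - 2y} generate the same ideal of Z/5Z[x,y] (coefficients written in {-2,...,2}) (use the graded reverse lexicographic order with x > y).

No, the ideals differ.

Equality of ideals is decidable: compute both reduced Gröbner bases (unique for the ordering) and check whether they agree.
Buchberger on the first generating set:
f_1 = -2xy - x - y + 1, LT = xy.
f_2 = -2y + 1, LT = y.

S(f_1,f_2): lcm = xy. S = x - 2y + 2.
  leading term x: no divisor's leading term divides it; move x to the remainder.
  leading term y: subtract (1)·f_2 from -2y + 2 → 1
  leading term 1: no divisor's leading term divides it; move 1 to the remainder.
  remainder x + 1 ≠ 0; add g_3 = x + 1 to the basis.

The other S-polynomials (S(f_1,g_3), S(f_2,g_3)) all reduce to 0 modulo the current basis, so we have a Gröbner basis.
Inter-reduce: drop elements whose leading term is divisible by another's, tail-reduce, and make monic.
Reduced Gröbner basis: {x + 1, y + 2}.

Buchberger on the second generating set:
h_1 = xy - 2x - y - 2, LT = xy.
h_2 = -xy + 2x - 2y, LT = xy.

S(h_1,h_2): lcm = xy. S = 2y - 2.
  leading term y: no divisor's leading term divides it; move 2y to the remainder.
  leading term 1: no divisor's leading term divides it; move -2 to the remainder.
  remainder 2y - 2 ≠ 0; add k_3 = 2y - 2 to the basis.

S(h_1,k_3): lcm = xy. S = -x - y - 2.
  leading term x: no divisor's leading term divides it; move -x to the remainder.
  leading term y: subtract (2)·k_3 from -y - 2 → 2
  leading term 1: no divisor's leading term divides it; move 2 to the remainder.
  remainder -x + 2 ≠ 0; add k_4 = -x + 2 to the basis.

The other S-polynomials (S(h_2,k_3), S(h_1,k_4), S(h_2,k_4), S(k_3,k_4)) all reduce to 0 modulo the current basis, so we have a Gröbner basis.
Inter-reduce: drop elements whose leading term is divisible by another's, tail-reduce, and make monic.
Reduced Gröbner basis: {x - 2, y - 1}.

These differ, so the ideals are not equal.
The choice of monomial ordering does not affect the verdict — as long as both bases are computed under the same ordering, their equality decides ideal equality.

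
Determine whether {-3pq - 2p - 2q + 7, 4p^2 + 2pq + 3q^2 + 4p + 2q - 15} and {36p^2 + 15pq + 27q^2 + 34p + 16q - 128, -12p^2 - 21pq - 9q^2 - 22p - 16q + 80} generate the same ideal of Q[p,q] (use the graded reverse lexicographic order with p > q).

Since reduced Gröbner bases are canonical representatives of ideals under a given ordering, it suffices to compute and compare them.
Buchberger on the first generating set:
f_1 = -3pq - 2p - 2q + 7, LT = pq.
f_2 = 4p^2 + 2pq + 3q^2 + 4p + 2q - 15, LT = p^2.

S(f_1,f_2): lcm = p^2q. S = -1/2pq^2 - 3/4q^3 + 2/3p^2 - 1/3pq - 1/2q^2 - 7/3p + 15/4q.
  leading term pq^2: subtract (1/6q)·f_1 from -1/2pq^2 - 3/4q^3 + 2/3p^2 - 1/3pq - 1/2q^2 - 7/3p + 15/4q → -3/4q^3 + 2/3p^2 - 1/6q^2 - 7/3p + 31/12q
  leading term q^3: no divisor's leading term divides it; move -3/4q^3 to the remainder.
  leading term p^2: subtract (1/6)·f_2 from 2/3p^2 - 1/6q^2 - 7/3p + 31/12q → -1/3pq - 2/3q^2 - 3p + 9/4q + 5/2
  leading term pq: subtract (1/9)·f_1 from -1/3pq - 2/3q^2 - 3p + 9/4q + 5/2 → -2/3q^2 - 25/9p + 89/36q + 31/18
  leading term q^2: no divisor's leading term divides it; move -2/3q^2 to the remainder.
  leading term p: no divisor's leading term divides it; move -25/9p to the remainder.
  leading term q: no divisor's leading term divides it; move 89/36q to the remainder.
  leading term 1: no divisor's leading term divides it; move 31/18 to the remainder.
  remainder -3/4q^3 - 2/3q^2 - 25/9p + 89/36q + 31/18 ≠ 0; add g_3 = -3/4q^3 - 2/3q^2 - 25/9p + 89/36q + 31/18 to the basis.

The other S-polynomials (S(f_1,g_3), S(f_2,g_3)) all reduce to 0 modulo the current basis, so we have a Gröbner basis.
Inter-reduce: drop elements whose leading term is divisible by another's, tail-reduce, and make monic.
Reduced Gröbner basis: {q^3 + 8/9q^2 + 100/27p - 89/27q - 62/27, p^2 + 3/4q^2 + 2/3p + 1/6q - 31/12, pq + 2/3p + 2/3q - 7/3}.

Buchberger on the second generating set:
h_1 = 36p^2 + 15pq + 27q^2 + 34p + 16q - 128, LT = p^2.
h_2 = -12p^2 - 21pq - 9q^2 - 22p - 16q + 80, LT = p^2.

S(h_1,h_2): lcm = p^2. S = -4/3pq - 8/9p - 8/9q + 28/9.
  leading term pq: no divisor's leading term divides it; move -4/3pq to the remainder.
  leading term p: no divisor's leading term divides it; move -8/9p to the remainder.
  leading term q: no divisor's leading term divides it; move -8/9q to the remainder.
  leading term 1: no divisor's leading term divides it; move 28/9 to the remainder.
  remainder -4/3pq - 8/9p - 8/9q + 28/9 ≠ 0; add k_3 = -4/3pq - 8/9p - 8/9q + 28/9 to the basis.

S(h_1,k_3): lcm = p^2q. S = 5/12pq^2 + 3/4q^3 - 2/3p^2 + 5/18pq + 4/9q^2 + 7/3p - 32/9q.
  leading term pq^2: subtract (-5/16q)·k_3 from 5/12pq^2 + 3/4q^3 - 2/3p^2 + 5/18pq + 4/9q^2 + 7/3p - 32/9q → 3/4q^3 - 2/3p^2 + 1/6q^2 + 7/3p - 31/12q
  leading term q^3: no divisor's leading term divides it; move 3/4q^3 to the remainder.
  leading term p^2: subtract (-1/54)·h_1 from -2/3p^2 + 1/6q^2 + 7/3p - 31/12q → 5/18pq + 2/3q^2 + 80/27p - 247/108q - 64/27
  leading term pq: subtract (-5/24)·k_3 from 5/18pq + 2/3q^2 + 80/27p - 247/108q - 64/27 → 2/3q^2 + 25/9p - 89/36q - 31/18
  leading term q^2: no divisor's leading term divides it; move 2/3q^2 to the remainder.
  leading term p: no divisor's leading term divides it; move 25/9p to the remainder.
  leading term q: no divisor's leading term divides it; move -89/36q to the remainder.
  leading term 1: no divisor's leading term divides it; move -31/18 to the remainder.
  remainder 3/4q^3 + 2/3q^2 + 25/9p - 89/36q - 31/18 ≠ 0; add k_4 = 3/4q^3 + 2/3q^2 + 25/9p - 89/36q - 31/18 to the basis.

The other S-polynomials (S(h_2,k_3), S(h_1,k_4), S(h_2,k_4), S(k_3,k_4)) all reduce to 0 modulo the current basis, so we have a Gröbner basis.
Inter-reduce: drop elements whose leading term is divisible by another's, tail-reduce, and make monic.
Reduced Gröbner basis: {q^3 + 8/9q^2 + 100/27p - 89/27q - 62/27, p^2 + 3/4q^2 + 2/3p + 1/6q - 31/12, pq + 2/3p + 2/3q - 7/3}.

These coincide, so the ideals are equal.

Yes, the ideals are equal.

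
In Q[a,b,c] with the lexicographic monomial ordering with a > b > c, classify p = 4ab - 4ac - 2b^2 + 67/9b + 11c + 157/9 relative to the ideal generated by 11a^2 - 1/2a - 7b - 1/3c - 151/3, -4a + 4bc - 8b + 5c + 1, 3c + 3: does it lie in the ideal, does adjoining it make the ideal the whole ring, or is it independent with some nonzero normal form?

Adjoining 4ab - 4ac - 2b^2 + 67/9b + 11c + 157/9 makes the ideal the whole ring: the system is inconsistent.

First compute the reduced Gröbner basis of I by Buchberger's algorithm.
f_1 = 11a^2 - 1/2a - 7b - 1/3c - 151/3, LT = a^2.
f_2 = -4a + 4bc - 8b + 5c + 1, LT = a.
f_3 = 3c + 3, LT = c.

S(f_1,f_2): lcm = a^2. S = abc - 2ab + 5/4ac + 9/44a - 7/11b - 1/33c - 151/33.
  reduce S modulo (f_1, f_2, f_3):
  remainder 9b^2 + 11/2b - 7/2 ≠ 0; add h_4 = 9b^2 + 11/2b - 7/2 to the basis.

The other S-polynomials (S(f_1,f_3), S(f_2,f_3), S(f_1,h_4), S(f_2,h_4), S(f_3,h_4)) all reduce to 0 modulo the current basis, so we have a Gröbner basis.
Inter-reduce: drop elements whose leading term is divisible by another's, tail-reduce, and make monic.
Reduced Gröbner basis: {a + 3b + 1, b^2 + 11/18b - 7/18, c + 1}.
Label its elements g_1 = a + 3b + 1, g_2 = b^2 + 11/18b - 7/18, g_3 = c + 1.

Reduce p = 4ab - 4ac - 2b^2 + 67/9b + 11c + 157/9 modulo G:
  leading term ab: subtract (4b)·g_1 from 4ab - 4ac - 2b^2 + 67/9b + 11c + 157/9 → -4ac - 14b^2 + 31/9b + 11c + 157/9
  leading term ac: subtract (-4c)·g_1 from -4ac - 14b^2 + 31/9b + 11c + 157/9 → -14b^2 + 12bc + 31/9b + 15c + 157/9
  leading term b^2: subtract (-14)·g_2 from -14b^2 + 12bc + 31/9b + 15c + 157/9 → 12bc + 12b + 15c + 12
  leading term bc: subtract (12b)·g_3 from 12bc + 12b + 15c + 12 → 15c + 12
  leading term c: subtract (15)·g_3 from 15c + 12 → -3
  leading term 1: no divisor's leading term divides it; move -3 to the remainder.
  normal form = -3.
The normal form is nonzero, so p ∉ I. Since p minus its normal form lies in I, I + (p) = I + (r) where r = -3; decide whether this ideal is the whole ring.
Here r = -3 is a nonzero constant, hence a unit: 1 ∈ I + (p), the Gröbner basis of I + (p) is {1}, and the enlarged system has no common solution — adjoining p is inconsistent.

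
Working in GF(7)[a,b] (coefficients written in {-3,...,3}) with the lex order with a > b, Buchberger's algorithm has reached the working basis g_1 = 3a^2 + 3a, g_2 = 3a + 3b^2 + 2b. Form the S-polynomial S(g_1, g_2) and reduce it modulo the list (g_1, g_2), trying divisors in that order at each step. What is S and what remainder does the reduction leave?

S(g_1, g_2) = -ab^2 - 3ab + a; remainder on division = b^4 - b^3 + b^2 - 3b.

lcm(LM(g_1), LM(g_2)) = a^2.
S = (lcm/LT(g_1))·g_1 − (lcm/LT(g_2))·g_2 = -ab^2 - 3ab + a.
Reduce S modulo (g_1, g_2) in that order:
  leading term ab^2: subtract (2b^2)·g_2 from -ab^2 - 3ab + a → -3ab + a + b^4 + 3b^3
  leading term ab: subtract (-b)·g_2 from -3ab + a + b^4 + 3b^3 → a + b^4 - b^3 + 2b^2
  leading term a: subtract (-2)·g_2 from a + b^4 - b^3 + 2b^2 → b^4 - b^3 + b^2 - 3b
  leading term b^4: no divisor's leading term divides it; move b^4 to the remainder.
  leading term b^3: no divisor's leading term divides it; move -b^3 to the remainder.
  leading term b^2: no divisor's leading term divides it; move b^2 to the remainder.
  leading term b: no divisor's leading term divides it; move -3b to the remainder.
The remainder b^4 - b^3 + b^2 - 3b is nonzero, so it would be added as the next basis element.
An S-polynomial is built so that the two leading terms cancel; whether anything survives reduction is exactly the Gröbner-basis criterion.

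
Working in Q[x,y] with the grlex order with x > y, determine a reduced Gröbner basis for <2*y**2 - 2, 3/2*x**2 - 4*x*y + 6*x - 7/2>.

G = {x**2 - 8/3*x*y + 4*x - 7/3, y**2 - 1}

f_1 = 2*y**2 - 2, LT = y**2.
f_2 = 3/2*x**2 - 4*x*y + 6*x - 7/2, LT = x**2.

S(f_1,f_2): leading monomials are coprime, so the S-polynomial reduces to 0 (Buchberger's first criterion).
Every S-polynomial of the final basis reduces to 0, so we have a Gröbner basis.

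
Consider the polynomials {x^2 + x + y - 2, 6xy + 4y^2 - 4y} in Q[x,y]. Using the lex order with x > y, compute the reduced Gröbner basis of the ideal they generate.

G = {x^2 + x + y - 2, xy + 2/3y^2 - 2/3y, y^3 - 5/4y^2 - 2y}

f_1 = x^2 + x + y - 2, LT = x^2.
f_2 = 6xy + 4y^2 - 4y, LT = xy.

S(f_1,f_2): lcm = x^2y. S = -2/3xy^2 + 5/3xy + y^2 - 2y.
  leading term xy^2: subtract (-1/9y)·f_2 from -2/3xy^2 + 5/3xy + y^2 - 2y → 5/3xy + 4/9y^3 + 5/9y^2 - 2y
  leading term xy: subtract (5/18)·f_2 from 5/3xy + 4/9y^3 + 5/9y^2 - 2y → 4/9y^3 - 5/9y^2 - 8/9y
  leading term y^3: no divisor's leading term divides it; move 4/9y^3 to the remainder.
  leading term y^2: no divisor's leading term divides it; move -5/9y^2 to the remainder.
  leading term y: no divisor's leading term divides it; move -8/9y to the remainder.
  remainder 4/9y^3 - 5/9y^2 - 8/9y ≠ 0; add g_3 = 4/9y^3 - 5/9y^2 - 8/9y to the basis.

The other S-polynomials (S(f_1,g_3), S(f_2,g_3)) all reduce to 0 modulo the current basis, so we have a Gröbner basis.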